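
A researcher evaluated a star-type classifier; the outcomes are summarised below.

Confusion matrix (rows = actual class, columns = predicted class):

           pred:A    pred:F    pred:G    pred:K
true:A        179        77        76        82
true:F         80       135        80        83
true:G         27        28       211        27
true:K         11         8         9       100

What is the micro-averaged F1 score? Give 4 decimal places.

0.5153

Micro-averaging pools counts across classes: ΣTP=625, ΣFP=588, ΣFN=588.
Micro-F1 score = 2·TP/(2·TP+FP+FN) on pooled counts = 0.5153 (equals overall accuracy in single-label multiclass).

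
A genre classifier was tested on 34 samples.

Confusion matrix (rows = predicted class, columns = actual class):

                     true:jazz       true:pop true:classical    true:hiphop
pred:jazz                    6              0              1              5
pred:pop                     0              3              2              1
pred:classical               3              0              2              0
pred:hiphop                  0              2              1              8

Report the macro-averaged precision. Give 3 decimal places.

Per-class precision (TP/(TP+FP)):
  jazz: TP=6, FP=0+1+5=6 → 6/12 = 0.5000
  pop: TP=3, FP=0+2+1=3 → 3/6 = 0.5000
  classical: TP=2, FP=3+0+0=3 → 2/5 = 0.4000
  hiphop: TP=8, FP=0+2+1=3 → 8/11 = 0.7273
Macro-precision = mean = (0.5000 + 0.5000 + 0.4000 + 0.7273) / 4 = 0.532

0.532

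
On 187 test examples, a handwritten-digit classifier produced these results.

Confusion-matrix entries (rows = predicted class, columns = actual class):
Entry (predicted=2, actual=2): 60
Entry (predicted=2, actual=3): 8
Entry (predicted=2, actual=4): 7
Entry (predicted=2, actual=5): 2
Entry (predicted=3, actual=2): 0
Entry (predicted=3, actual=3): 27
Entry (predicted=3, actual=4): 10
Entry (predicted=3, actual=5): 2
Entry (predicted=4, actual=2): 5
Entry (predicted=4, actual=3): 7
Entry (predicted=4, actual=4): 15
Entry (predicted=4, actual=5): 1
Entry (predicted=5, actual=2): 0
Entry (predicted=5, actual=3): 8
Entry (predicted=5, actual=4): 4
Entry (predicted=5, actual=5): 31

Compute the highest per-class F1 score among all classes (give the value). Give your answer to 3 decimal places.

0.845

Per-class F1 score (2·TP/(2·TP+FP+FN)):
  2: TP=60, FP=8+7+2=17, FN=0+5+0=5 → 120/142 = 0.8451
  3: TP=27, FP=0+10+2=12, FN=8+7+8=23 → 54/89 = 0.6067
  4: TP=15, FP=5+7+1=13, FN=7+10+4=21 → 30/64 = 0.4688
  5: TP=31, FP=0+8+4=12, FN=2+2+1=5 → 62/79 = 0.7848
Highest is class '2' with F1 score = 0.845.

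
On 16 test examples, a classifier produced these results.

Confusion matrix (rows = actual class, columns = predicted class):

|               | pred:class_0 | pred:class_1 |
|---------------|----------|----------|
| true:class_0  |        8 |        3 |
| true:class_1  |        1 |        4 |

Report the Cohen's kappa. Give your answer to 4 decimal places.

Observed agreement pₒ = trace/N = 12/16 = 0.75000
Expected agreement pₑ = Σ (rowᵢ·colᵢ)/N² = (11·9 + 5·7)/16² = 0.52344
κ = (pₒ − pₑ)/(1 − pₑ) = (0.75000 − 0.52344)/(1 − 0.52344) = 0.4754

0.4754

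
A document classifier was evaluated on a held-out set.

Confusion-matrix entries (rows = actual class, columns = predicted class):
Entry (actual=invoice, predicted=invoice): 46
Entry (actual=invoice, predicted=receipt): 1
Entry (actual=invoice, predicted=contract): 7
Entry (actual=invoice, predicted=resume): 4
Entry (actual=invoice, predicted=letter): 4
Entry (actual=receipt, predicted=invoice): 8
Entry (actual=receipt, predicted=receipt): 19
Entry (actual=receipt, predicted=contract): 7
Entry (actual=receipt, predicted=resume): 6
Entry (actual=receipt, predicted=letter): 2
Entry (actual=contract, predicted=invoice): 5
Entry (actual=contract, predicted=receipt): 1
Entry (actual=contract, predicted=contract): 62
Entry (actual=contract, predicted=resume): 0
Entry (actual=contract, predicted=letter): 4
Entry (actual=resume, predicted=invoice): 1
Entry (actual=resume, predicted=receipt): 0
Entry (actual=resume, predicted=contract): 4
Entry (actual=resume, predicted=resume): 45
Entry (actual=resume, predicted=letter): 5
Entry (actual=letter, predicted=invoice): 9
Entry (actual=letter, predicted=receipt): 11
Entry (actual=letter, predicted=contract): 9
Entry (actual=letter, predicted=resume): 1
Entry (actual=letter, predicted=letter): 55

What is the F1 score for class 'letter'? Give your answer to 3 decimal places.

0.710

F1 score = 2·TP/(2·TP+FP+FN).
letter: TP=55, FP=4+2+4+5=15, FN=9+11+9+1=30 → 110/155 = 0.7097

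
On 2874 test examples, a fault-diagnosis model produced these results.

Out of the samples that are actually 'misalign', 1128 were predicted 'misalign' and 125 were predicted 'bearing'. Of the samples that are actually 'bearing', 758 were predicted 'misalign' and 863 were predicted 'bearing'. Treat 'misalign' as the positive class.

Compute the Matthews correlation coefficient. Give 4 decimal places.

0.4517

MCC = (TP·TN − FP·FN) / √((TP+FP)(TP+FN)(TN+FP)(TN+FN))
Numerator = 1128·863 − 758·125 = 878714
Denominator = √(1886·1253·1621·988) = √3784710968584 = 1945433.3627
MCC = 878714 / 1945433.3627 = 0.4517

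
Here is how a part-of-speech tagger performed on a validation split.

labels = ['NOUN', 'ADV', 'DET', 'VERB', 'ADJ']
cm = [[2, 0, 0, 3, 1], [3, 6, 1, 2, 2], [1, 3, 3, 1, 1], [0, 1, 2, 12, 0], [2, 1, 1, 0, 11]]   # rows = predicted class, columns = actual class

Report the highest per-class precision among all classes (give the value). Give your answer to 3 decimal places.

0.800

Per-class precision (TP/(TP+FP)):
  NOUN: TP=2, FP=0+0+3+1=4 → 2/6 = 0.3333
  ADV: TP=6, FP=3+1+2+2=8 → 6/14 = 0.4286
  DET: TP=3, FP=1+3+1+1=6 → 3/9 = 0.3333
  VERB: TP=12, FP=0+1+2+0=3 → 12/15 = 0.8000
  ADJ: TP=11, FP=2+1+1+0=4 → 11/15 = 0.7333
Highest is class 'VERB' with precision = 0.800.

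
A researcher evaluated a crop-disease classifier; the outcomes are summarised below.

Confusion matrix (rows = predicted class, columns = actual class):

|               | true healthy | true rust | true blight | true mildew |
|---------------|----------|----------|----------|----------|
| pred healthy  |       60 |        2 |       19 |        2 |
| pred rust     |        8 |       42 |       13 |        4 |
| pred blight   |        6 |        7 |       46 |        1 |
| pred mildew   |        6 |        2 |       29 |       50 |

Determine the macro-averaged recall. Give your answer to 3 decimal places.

Per-class recall (TP/(TP+FN)):
  healthy: TP=60, FN=8+6+6=20 → 60/80 = 0.7500
  rust: TP=42, FN=2+7+2=11 → 42/53 = 0.7925
  blight: TP=46, FN=19+13+29=61 → 46/107 = 0.4299
  mildew: TP=50, FN=2+4+1=7 → 50/57 = 0.8772
Macro-recall = mean = (0.7500 + 0.7925 + 0.4299 + 0.8772) / 4 = 0.712

0.712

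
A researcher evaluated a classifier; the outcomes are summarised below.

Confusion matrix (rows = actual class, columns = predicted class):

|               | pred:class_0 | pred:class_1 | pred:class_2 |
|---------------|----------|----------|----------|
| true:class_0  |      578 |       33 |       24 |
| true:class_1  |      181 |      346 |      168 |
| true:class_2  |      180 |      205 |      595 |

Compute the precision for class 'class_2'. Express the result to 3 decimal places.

0.756

precision = TP/(TP+FP).
class_2: TP=595, FP=24+168=192 → 595/787 = 0.7560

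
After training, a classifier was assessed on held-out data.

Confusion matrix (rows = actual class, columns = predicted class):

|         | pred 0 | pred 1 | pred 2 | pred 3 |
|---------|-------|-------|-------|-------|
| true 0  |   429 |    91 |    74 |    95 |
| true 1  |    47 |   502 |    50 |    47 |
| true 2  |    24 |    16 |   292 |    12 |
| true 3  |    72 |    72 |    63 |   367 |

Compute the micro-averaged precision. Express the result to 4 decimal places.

0.7057

Micro-averaging pools counts across classes: ΣTP=1590, ΣFP=663, ΣFN=663.
Micro-precision = TP/(TP+FP) on pooled counts = 0.7057 (equals overall accuracy in single-label multiclass).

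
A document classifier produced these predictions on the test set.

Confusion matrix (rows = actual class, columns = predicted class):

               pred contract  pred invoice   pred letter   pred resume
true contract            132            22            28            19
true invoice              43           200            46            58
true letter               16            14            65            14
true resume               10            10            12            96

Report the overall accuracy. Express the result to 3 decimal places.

0.628

Accuracy = trace / total = (132+200+65+96=493) / 785 = 493/785 = 0.628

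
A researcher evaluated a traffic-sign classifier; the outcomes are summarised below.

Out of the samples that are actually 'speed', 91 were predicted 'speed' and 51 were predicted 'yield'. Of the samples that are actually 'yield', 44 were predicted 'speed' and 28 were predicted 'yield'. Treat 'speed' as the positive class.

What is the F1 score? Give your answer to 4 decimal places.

Precision = TP/(TP+FP) = 91/135 = 0.6741
Recall = TP/(TP+FN) = 91/142 = 0.6408
F1 = 2·TP/(2·TP+FP+FN) = 182/277 = 0.6570

0.6570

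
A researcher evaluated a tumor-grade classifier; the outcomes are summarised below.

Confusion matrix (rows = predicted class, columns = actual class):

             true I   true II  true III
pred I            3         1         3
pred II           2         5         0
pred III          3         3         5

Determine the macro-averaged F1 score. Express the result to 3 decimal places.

Per-class F1 score (2·TP/(2·TP+FP+FN)):
  I: TP=3, FP=1+3=4, FN=2+3=5 → 6/15 = 0.4000
  II: TP=5, FP=2+0=2, FN=1+3=4 → 10/16 = 0.6250
  III: TP=5, FP=3+3=6, FN=3+0=3 → 10/19 = 0.5263
Macro-F1 score = mean = (0.4000 + 0.6250 + 0.5263) / 3 = 0.517

0.517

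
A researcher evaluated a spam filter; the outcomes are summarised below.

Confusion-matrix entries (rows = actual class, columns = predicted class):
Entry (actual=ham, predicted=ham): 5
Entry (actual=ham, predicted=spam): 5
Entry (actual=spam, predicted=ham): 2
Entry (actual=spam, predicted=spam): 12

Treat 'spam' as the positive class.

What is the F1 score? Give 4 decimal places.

Precision = TP/(TP+FP) = 12/17 = 0.7059
Recall = TP/(TP+FN) = 12/14 = 0.8571
F1 = 2·TP/(2·TP+FP+FN) = 24/31 = 0.7742

0.7742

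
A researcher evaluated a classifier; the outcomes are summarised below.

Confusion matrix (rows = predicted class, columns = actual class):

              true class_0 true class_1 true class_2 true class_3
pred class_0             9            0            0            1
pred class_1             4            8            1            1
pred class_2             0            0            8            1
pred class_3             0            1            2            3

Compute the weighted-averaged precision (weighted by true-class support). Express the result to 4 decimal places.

0.7595

Per-class precision (TP/(TP+FP)):
  class_0: TP=9, FP=0+0+1=1 → 9/10 = 0.90000
  class_1: TP=8, FP=4+1+1=6 → 8/14 = 0.57143
  class_2: TP=8, FP=0+0+1=1 → 8/9 = 0.88889
  class_3: TP=3, FP=0+1+2=3 → 3/6 = 0.50000
Weighted-precision = Σ (supportᵢ/N)·precisionᵢ with N=39: (13/39)·0.90000 + (9/39)·0.57143 + (11/39)·0.88889 + (6/39)·0.50000 = 0.7595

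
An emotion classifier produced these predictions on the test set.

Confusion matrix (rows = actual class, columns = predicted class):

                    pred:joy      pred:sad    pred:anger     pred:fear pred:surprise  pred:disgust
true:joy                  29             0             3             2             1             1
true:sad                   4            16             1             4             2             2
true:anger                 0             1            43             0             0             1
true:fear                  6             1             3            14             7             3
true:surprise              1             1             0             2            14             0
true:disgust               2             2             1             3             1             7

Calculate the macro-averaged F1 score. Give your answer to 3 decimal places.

Per-class F1 score (2·TP/(2·TP+FP+FN)):
  joy: TP=29, FP=4+0+6+1+2=13, FN=0+3+2+1+1=7 → 58/78 = 0.7436
  sad: TP=16, FP=0+1+1+1+2=5, FN=4+1+4+2+2=13 → 32/50 = 0.6400
  anger: TP=43, FP=3+1+3+0+1=8, FN=0+1+0+0+1=2 → 86/96 = 0.8958
  fear: TP=14, FP=2+4+0+2+3=11, FN=6+1+3+7+3=20 → 28/59 = 0.4746
  surprise: TP=14, FP=1+2+0+7+1=11, FN=1+1+0+2+0=4 → 28/43 = 0.6512
  disgust: TP=7, FP=1+2+1+3+0=7, FN=2+2+1+3+1=9 → 14/30 = 0.4667
Macro-F1 score = mean = (0.7436 + 0.6400 + 0.8958 + 0.4746 + 0.6512 + 0.4667) / 6 = 0.645

0.645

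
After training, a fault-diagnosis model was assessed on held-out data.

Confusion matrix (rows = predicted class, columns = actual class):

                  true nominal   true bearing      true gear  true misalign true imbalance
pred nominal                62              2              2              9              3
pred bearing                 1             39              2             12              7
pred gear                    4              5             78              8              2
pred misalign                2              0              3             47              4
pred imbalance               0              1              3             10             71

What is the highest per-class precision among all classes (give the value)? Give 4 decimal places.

Per-class precision (TP/(TP+FP)):
  nominal: TP=62, FP=2+2+9+3=16 → 62/78 = 0.79487
  bearing: TP=39, FP=1+2+12+7=22 → 39/61 = 0.63934
  gear: TP=78, FP=4+5+8+2=19 → 78/97 = 0.80412
  misalign: TP=47, FP=2+0+3+4=9 → 47/56 = 0.83929
  imbalance: TP=71, FP=0+1+3+10=14 → 71/85 = 0.83529
Highest is class 'misalign' with precision = 0.8393.

0.8393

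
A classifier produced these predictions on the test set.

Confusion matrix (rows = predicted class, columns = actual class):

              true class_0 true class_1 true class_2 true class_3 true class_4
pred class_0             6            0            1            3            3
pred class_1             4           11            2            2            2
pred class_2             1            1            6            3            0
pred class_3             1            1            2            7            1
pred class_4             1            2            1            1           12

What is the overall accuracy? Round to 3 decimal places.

Accuracy = trace / total = (6+11+6+7+12=42) / 74 = 42/74 = 0.568

0.568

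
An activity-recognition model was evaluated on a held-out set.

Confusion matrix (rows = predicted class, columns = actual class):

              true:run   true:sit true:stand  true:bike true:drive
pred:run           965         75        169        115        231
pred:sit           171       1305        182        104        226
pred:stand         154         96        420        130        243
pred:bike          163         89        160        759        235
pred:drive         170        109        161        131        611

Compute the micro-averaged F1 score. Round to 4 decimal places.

Micro-averaging pools counts across classes: ΣTP=4060, ΣFP=3114, ΣFN=3114.
Micro-F1 score = 2·TP/(2·TP+FP+FN) on pooled counts = 0.5659 (equals overall accuracy in single-label multiclass).

0.5659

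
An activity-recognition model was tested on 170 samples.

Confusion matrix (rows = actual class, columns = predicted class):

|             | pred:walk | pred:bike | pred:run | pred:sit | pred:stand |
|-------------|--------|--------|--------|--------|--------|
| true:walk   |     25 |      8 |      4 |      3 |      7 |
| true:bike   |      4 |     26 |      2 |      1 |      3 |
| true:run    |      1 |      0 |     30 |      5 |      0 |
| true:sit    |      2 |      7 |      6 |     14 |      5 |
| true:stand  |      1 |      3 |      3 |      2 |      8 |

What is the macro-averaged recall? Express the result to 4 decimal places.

0.5940

Per-class recall (TP/(TP+FN)):
  walk: TP=25, FN=8+4+3+7=22 → 25/47 = 0.53191
  bike: TP=26, FN=4+2+1+3=10 → 26/36 = 0.72222
  run: TP=30, FN=1+0+5+0=6 → 30/36 = 0.83333
  sit: TP=14, FN=2+7+6+5=20 → 14/34 = 0.41176
  stand: TP=8, FN=1+3+3+2=9 → 8/17 = 0.47059
Macro-recall = mean = (0.53191 + 0.72222 + 0.83333 + 0.41176 + 0.47059) / 5 = 0.5940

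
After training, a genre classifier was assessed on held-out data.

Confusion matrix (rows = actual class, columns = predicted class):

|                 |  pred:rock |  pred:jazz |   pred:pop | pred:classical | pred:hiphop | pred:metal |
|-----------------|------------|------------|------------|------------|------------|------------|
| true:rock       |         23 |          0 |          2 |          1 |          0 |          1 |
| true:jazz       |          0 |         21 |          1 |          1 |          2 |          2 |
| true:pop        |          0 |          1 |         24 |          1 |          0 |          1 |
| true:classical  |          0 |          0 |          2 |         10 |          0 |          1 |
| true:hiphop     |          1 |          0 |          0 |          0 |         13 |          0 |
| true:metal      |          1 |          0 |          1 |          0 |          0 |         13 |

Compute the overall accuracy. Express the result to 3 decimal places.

Accuracy = trace / total = (23+21+24+10+13+13=104) / 123 = 104/123 = 0.846

0.846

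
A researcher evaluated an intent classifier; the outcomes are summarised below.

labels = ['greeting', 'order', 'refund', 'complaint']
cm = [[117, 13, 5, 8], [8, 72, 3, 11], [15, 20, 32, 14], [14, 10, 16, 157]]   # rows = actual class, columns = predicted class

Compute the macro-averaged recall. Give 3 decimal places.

0.694

Per-class recall (TP/(TP+FN)):
  greeting: TP=117, FN=13+5+8=26 → 117/143 = 0.8182
  order: TP=72, FN=8+3+11=22 → 72/94 = 0.7660
  refund: TP=32, FN=15+20+14=49 → 32/81 = 0.3951
  complaint: TP=157, FN=14+10+16=40 → 157/197 = 0.7970
Macro-recall = mean = (0.8182 + 0.7660 + 0.3951 + 0.7970) / 4 = 0.694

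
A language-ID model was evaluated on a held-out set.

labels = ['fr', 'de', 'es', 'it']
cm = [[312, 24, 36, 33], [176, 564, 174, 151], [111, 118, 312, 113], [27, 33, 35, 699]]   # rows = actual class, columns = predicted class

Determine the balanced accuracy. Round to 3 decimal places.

0.664

Balanced accuracy = mean of per-class recall.
  fr: recall = 312/405 = 0.7704
  de: recall = 564/1065 = 0.5296
  es: recall = 312/654 = 0.4771
  it: recall = 699/794 = 0.8804
Mean = (0.7704 + 0.5296 + 0.4771 + 0.8804) / 4 = 0.664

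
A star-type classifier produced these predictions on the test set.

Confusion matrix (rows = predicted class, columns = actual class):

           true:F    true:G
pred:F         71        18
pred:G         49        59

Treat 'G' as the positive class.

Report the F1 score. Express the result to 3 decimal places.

Precision = TP/(TP+FP) = 59/108 = 0.5463
Recall = TP/(TP+FN) = 59/77 = 0.7662
F1 = 2·TP/(2·TP+FP+FN) = 118/185 = 0.638

0.638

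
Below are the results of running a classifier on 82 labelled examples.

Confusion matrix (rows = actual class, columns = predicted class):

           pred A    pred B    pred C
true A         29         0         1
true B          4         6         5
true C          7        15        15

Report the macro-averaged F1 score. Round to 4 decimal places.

Per-class F1 score (2·TP/(2·TP+FP+FN)):
  A: TP=29, FP=4+7=11, FN=0+1=1 → 58/70 = 0.82857
  B: TP=6, FP=0+15=15, FN=4+5=9 → 12/36 = 0.33333
  C: TP=15, FP=1+5=6, FN=7+15=22 → 30/58 = 0.51724
Macro-F1 score = mean = (0.82857 + 0.33333 + 0.51724) / 3 = 0.5597

0.5597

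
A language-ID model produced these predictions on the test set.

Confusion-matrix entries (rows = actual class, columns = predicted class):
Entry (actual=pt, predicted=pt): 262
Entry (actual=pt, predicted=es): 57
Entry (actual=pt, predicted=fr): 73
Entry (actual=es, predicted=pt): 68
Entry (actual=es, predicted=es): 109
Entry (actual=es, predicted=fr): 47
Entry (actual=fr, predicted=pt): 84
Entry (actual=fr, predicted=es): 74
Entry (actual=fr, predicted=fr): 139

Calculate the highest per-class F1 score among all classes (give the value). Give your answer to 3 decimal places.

0.650

Per-class F1 score (2·TP/(2·TP+FP+FN)):
  pt: TP=262, FP=68+84=152, FN=57+73=130 → 524/806 = 0.6501
  es: TP=109, FP=57+74=131, FN=68+47=115 → 218/464 = 0.4698
  fr: TP=139, FP=73+47=120, FN=84+74=158 → 278/556 = 0.5000
Highest is class 'pt' with F1 score = 0.650.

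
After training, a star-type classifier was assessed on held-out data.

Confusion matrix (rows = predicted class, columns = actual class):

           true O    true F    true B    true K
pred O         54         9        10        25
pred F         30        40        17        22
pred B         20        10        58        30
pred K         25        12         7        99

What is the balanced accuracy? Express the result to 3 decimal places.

0.544

Balanced accuracy = mean of per-class recall.
  O: recall = 54/129 = 0.4186
  F: recall = 40/71 = 0.5634
  B: recall = 58/92 = 0.6304
  K: recall = 99/176 = 0.5625
Mean = (0.4186 + 0.5634 + 0.6304 + 0.5625) / 4 = 0.544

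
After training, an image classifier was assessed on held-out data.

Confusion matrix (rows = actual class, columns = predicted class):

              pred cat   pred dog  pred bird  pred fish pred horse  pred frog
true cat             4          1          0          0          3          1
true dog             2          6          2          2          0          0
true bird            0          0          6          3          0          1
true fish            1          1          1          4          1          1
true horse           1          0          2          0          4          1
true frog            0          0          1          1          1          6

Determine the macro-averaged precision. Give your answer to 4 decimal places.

0.5324

Per-class precision (TP/(TP+FP)):
  cat: TP=4, FP=2+0+1+1+0=4 → 4/8 = 0.50000
  dog: TP=6, FP=1+0+1+0+0=2 → 6/8 = 0.75000
  bird: TP=6, FP=0+2+1+2+1=6 → 6/12 = 0.50000
  fish: TP=4, FP=0+2+3+0+1=6 → 4/10 = 0.40000
  horse: TP=4, FP=3+0+0+1+1=5 → 4/9 = 0.44444
  frog: TP=6, FP=1+0+1+1+1=4 → 6/10 = 0.60000
Macro-precision = mean = (0.50000 + 0.75000 + 0.50000 + 0.40000 + 0.44444 + 0.60000) / 6 = 0.5324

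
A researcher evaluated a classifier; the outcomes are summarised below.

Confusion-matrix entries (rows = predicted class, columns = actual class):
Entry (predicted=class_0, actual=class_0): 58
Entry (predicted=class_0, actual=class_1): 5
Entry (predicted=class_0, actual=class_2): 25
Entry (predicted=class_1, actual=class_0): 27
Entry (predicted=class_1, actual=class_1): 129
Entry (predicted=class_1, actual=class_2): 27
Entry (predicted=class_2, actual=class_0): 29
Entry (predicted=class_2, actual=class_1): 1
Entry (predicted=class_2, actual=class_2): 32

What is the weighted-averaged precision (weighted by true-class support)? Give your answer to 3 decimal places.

0.642

Per-class precision (TP/(TP+FP)):
  class_0: TP=58, FP=5+25=30 → 58/88 = 0.6591
  class_1: TP=129, FP=27+27=54 → 129/183 = 0.7049
  class_2: TP=32, FP=29+1=30 → 32/62 = 0.5161
Weighted-precision = Σ (supportᵢ/N)·precisionᵢ with N=333: (114/333)·0.6591 + (135/333)·0.7049 + (84/333)·0.5161 = 0.642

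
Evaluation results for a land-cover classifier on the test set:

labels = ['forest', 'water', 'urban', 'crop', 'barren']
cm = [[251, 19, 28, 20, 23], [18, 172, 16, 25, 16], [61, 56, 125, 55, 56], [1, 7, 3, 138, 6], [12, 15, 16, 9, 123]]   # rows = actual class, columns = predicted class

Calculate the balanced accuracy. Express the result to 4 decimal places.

0.6759

Balanced accuracy = mean of per-class recall.
  forest: recall = 251/341 = 0.73607
  water: recall = 172/247 = 0.69636
  urban: recall = 125/353 = 0.35411
  crop: recall = 138/155 = 0.89032
  barren: recall = 123/175 = 0.70286
Mean = (0.73607 + 0.69636 + 0.35411 + 0.89032 + 0.70286) / 5 = 0.6759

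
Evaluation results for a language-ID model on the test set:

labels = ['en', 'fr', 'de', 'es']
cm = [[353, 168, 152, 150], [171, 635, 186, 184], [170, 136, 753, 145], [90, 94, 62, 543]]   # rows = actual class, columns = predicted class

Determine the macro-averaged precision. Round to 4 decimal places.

0.5623

Per-class precision (TP/(TP+FP)):
  en: TP=353, FP=171+170+90=431 → 353/784 = 0.45026
  fr: TP=635, FP=168+136+94=398 → 635/1033 = 0.61471
  de: TP=753, FP=152+186+62=400 → 753/1153 = 0.65308
  es: TP=543, FP=150+184+145=479 → 543/1022 = 0.53131
Macro-precision = mean = (0.45026 + 0.61471 + 0.65308 + 0.53131) / 4 = 0.5623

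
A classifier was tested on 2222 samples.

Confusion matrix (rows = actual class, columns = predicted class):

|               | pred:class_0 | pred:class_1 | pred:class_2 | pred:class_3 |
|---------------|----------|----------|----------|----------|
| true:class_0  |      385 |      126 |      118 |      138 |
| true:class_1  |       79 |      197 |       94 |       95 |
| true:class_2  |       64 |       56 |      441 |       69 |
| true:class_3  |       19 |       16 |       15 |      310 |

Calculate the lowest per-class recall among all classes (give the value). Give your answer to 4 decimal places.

Per-class recall (TP/(TP+FN)):
  class_0: TP=385, FN=126+118+138=382 → 385/767 = 0.50196
  class_1: TP=197, FN=79+94+95=268 → 197/465 = 0.42366
  class_2: TP=441, FN=64+56+69=189 → 441/630 = 0.70000
  class_3: TP=310, FN=19+16+15=50 → 310/360 = 0.86111
Lowest is class 'class_1' with recall = 0.4237.

0.4237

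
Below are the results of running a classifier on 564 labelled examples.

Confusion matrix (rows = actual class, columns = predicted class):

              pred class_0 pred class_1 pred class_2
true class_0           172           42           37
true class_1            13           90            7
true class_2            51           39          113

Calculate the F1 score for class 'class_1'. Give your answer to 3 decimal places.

F1 score = 2·TP/(2·TP+FP+FN).
class_1: TP=90, FP=42+39=81, FN=13+7=20 → 180/281 = 0.6406

0.641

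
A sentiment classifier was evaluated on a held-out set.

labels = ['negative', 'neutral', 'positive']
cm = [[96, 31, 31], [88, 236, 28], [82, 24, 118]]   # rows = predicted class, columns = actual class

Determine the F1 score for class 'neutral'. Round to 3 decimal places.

0.734

Take TP from the diagonal, FP from the rest of the 'neutral' prediction marginal, FN from the rest of the 'neutral' actual marginal.
F1 score = 2·TP/(2·TP+FP+FN).
neutral: TP=236, FP=88+28=116, FN=31+24=55 → 472/643 = 0.7341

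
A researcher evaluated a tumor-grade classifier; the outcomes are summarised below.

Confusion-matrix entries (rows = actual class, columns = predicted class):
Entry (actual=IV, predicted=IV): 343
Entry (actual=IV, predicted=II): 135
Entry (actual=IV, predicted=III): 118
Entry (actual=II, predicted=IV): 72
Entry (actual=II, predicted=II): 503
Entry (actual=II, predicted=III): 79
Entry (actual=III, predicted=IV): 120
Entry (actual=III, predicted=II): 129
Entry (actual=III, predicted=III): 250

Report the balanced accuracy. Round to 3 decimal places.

0.615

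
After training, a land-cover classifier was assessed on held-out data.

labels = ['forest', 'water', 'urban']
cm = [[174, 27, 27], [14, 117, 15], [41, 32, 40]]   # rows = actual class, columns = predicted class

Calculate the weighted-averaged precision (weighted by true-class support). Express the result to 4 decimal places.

0.6682

Per-class precision (TP/(TP+FP)):
  forest: TP=174, FP=14+41=55 → 174/229 = 0.75983
  water: TP=117, FP=27+32=59 → 117/176 = 0.66477
  urban: TP=40, FP=27+15=42 → 40/82 = 0.48780
Weighted-precision = Σ (supportᵢ/N)·precisionᵢ with N=487: (228/487)·0.75983 + (146/487)·0.66477 + (113/487)·0.48780 = 0.6682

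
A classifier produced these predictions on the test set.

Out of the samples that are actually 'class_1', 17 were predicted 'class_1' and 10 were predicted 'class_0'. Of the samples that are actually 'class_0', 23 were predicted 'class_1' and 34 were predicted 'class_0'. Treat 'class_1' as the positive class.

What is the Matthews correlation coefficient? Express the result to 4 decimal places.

0.2114

MCC = (TP·TN − FP·FN) / √((TP+FP)(TP+FN)(TN+FP)(TN+FN))
Numerator = 17·34 − 23·10 = 348
Denominator = √(40·27·57·44) = √2708640 = 1645.7946
MCC = 348 / 1645.7946 = 0.2114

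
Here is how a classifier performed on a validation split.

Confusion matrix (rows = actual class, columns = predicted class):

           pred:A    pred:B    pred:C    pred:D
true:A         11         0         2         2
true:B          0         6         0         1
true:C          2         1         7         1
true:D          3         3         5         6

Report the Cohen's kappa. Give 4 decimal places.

0.4641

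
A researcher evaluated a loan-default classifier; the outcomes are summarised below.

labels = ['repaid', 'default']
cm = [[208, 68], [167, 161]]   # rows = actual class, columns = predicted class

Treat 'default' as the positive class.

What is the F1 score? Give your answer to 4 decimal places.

Precision = TP/(TP+FP) = 161/229 = 0.7031
Recall = TP/(TP+FN) = 161/328 = 0.4909
F1 = 2·TP/(2·TP+FP+FN) = 322/557 = 0.5781

0.5781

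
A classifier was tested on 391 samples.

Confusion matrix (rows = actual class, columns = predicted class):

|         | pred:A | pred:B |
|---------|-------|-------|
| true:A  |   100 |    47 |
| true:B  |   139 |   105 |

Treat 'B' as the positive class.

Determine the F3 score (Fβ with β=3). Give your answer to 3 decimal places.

0.447

Fβ = (1+β²)·TP / ((1+β²)·TP + β²·FN + FP), with β²=9
= 10·105 / (10·105 + 9·139 + 47) = 0.447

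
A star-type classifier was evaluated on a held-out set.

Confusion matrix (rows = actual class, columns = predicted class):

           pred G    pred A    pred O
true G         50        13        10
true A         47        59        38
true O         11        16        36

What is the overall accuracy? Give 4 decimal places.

Accuracy = trace / total = (50+59+36=145) / 280 = 145/280 = 0.5179

0.5179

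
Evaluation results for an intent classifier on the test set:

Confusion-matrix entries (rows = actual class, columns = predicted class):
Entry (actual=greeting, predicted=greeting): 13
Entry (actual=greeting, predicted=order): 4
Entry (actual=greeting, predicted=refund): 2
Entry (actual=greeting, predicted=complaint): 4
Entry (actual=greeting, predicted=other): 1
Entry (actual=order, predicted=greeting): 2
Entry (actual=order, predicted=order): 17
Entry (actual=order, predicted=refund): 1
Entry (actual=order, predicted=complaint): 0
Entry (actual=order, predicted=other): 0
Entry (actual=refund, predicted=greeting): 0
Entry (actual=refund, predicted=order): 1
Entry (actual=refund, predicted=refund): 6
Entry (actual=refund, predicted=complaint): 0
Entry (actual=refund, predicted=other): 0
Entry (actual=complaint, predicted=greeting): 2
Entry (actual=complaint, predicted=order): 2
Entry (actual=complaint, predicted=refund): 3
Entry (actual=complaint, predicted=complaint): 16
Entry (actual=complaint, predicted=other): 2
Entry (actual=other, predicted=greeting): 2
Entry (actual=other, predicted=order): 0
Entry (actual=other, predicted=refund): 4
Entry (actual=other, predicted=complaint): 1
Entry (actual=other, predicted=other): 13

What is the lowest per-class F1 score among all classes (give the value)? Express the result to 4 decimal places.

Per-class F1 score (2·TP/(2·TP+FP+FN)):
  greeting: TP=13, FP=2+0+2+2=6, FN=4+2+4+1=11 → 26/43 = 0.60465
  order: TP=17, FP=4+1+2+0=7, FN=2+1+0+0=3 → 34/44 = 0.77273
  refund: TP=6, FP=2+1+3+4=10, FN=0+1+0+0=1 → 12/23 = 0.52174
  complaint: TP=16, FP=4+0+0+1=5, FN=2+2+3+2=9 → 32/46 = 0.69565
  other: TP=13, FP=1+0+0+2=3, FN=2+0+4+1=7 → 26/36 = 0.72222
Lowest is class 'refund' with F1 score = 0.5217.

0.5217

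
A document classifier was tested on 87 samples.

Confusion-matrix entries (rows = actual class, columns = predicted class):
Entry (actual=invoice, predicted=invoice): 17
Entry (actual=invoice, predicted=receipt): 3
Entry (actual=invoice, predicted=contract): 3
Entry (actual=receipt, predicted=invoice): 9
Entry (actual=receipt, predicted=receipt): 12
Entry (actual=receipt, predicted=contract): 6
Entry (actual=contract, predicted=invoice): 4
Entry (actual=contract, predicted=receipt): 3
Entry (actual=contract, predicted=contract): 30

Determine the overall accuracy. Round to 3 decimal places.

Accuracy = trace / total = (17+12+30=59) / 87 = 59/87 = 0.678

0.678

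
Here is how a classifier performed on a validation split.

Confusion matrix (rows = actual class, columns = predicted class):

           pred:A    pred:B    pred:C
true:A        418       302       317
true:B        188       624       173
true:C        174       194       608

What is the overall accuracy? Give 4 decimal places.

0.5504

Accuracy = trace / total = (418+624+608=1650) / 2998 = 1650/2998 = 0.5504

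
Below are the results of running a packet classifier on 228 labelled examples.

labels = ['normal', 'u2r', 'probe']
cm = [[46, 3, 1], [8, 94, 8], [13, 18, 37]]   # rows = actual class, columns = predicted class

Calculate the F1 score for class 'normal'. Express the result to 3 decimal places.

0.786

F1 score = 2·TP/(2·TP+FP+FN).
normal: TP=46, FP=8+13=21, FN=3+1=4 → 92/117 = 0.7863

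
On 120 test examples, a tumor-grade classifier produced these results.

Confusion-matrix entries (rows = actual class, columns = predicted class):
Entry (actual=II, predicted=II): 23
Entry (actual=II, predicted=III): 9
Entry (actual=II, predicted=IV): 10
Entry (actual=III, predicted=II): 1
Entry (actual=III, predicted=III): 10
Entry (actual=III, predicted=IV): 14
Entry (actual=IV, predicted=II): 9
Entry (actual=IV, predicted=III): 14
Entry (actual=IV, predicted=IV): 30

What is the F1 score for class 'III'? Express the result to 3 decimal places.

F1 score = 2·TP/(2·TP+FP+FN).
III: TP=10, FP=9+14=23, FN=1+14=15 → 20/58 = 0.3448

0.345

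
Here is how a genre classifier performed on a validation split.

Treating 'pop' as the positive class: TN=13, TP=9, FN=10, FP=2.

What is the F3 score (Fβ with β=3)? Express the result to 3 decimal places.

Fβ = (1+β²)·TP / ((1+β²)·TP + β²·FN + FP), with β²=9
= 10·9 / (10·9 + 9·10 + 2) = 0.495

0.495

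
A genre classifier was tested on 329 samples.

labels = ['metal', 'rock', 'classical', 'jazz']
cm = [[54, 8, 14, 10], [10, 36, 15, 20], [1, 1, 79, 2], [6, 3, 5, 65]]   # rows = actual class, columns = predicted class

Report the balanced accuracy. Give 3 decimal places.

Balanced accuracy = mean of per-class recall.
  metal: recall = 54/86 = 0.6279
  rock: recall = 36/81 = 0.4444
  classical: recall = 79/83 = 0.9518
  jazz: recall = 65/79 = 0.8228
Mean = (0.6279 + 0.4444 + 0.9518 + 0.8228) / 4 = 0.712

0.712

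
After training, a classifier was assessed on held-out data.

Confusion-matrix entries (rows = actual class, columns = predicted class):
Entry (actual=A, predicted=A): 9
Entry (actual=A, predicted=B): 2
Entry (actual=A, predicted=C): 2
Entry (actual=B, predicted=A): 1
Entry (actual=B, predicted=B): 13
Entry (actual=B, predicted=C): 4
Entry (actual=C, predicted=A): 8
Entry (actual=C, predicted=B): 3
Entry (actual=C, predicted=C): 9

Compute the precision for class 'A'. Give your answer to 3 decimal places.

0.500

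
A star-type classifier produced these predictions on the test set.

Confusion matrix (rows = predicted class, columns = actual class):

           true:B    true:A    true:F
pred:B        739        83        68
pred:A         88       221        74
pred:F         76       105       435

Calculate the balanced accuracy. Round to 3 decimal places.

0.704

Balanced accuracy = mean of per-class recall.
  B: recall = 739/903 = 0.8184
  A: recall = 221/409 = 0.5403
  F: recall = 435/577 = 0.7539
Mean = (0.8184 + 0.5403 + 0.7539) / 3 = 0.704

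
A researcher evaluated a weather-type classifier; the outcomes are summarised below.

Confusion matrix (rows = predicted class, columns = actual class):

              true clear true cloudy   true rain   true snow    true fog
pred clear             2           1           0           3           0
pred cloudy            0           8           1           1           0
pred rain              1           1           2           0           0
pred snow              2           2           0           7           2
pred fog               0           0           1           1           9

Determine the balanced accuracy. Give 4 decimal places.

0.5936

Balanced accuracy = mean of per-class recall.
  clear: recall = 2/5 = 0.40000
  cloudy: recall = 8/12 = 0.66667
  rain: recall = 2/4 = 0.50000
  snow: recall = 7/12 = 0.58333
  fog: recall = 9/11 = 0.81818
Mean = (0.40000 + 0.66667 + 0.50000 + 0.58333 + 0.81818) / 5 = 0.5936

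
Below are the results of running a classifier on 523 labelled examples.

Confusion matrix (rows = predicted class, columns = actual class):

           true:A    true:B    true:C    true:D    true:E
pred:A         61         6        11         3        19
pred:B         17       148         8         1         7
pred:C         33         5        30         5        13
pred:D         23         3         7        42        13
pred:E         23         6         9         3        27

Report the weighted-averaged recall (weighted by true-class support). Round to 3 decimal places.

0.589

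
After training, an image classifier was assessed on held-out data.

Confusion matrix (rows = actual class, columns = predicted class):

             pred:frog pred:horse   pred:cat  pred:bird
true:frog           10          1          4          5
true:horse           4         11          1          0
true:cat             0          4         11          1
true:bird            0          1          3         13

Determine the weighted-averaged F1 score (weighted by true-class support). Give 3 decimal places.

0.649

Per-class F1 score (2·TP/(2·TP+FP+FN)):
  frog: TP=10, FP=4+0+0=4, FN=1+4+5=10 → 20/34 = 0.5882
  horse: TP=11, FP=1+4+1=6, FN=4+1+0=5 → 22/33 = 0.6667
  cat: TP=11, FP=4+1+3=8, FN=0+4+1=5 → 22/35 = 0.6286
  bird: TP=13, FP=5+0+1=6, FN=0+1+3=4 → 26/36 = 0.7222
Weighted-F1 score = Σ (supportᵢ/N)·F1 scoreᵢ with N=69: (20/69)·0.5882 + (16/69)·0.6667 + (16/69)·0.6286 + (17/69)·0.7222 = 0.649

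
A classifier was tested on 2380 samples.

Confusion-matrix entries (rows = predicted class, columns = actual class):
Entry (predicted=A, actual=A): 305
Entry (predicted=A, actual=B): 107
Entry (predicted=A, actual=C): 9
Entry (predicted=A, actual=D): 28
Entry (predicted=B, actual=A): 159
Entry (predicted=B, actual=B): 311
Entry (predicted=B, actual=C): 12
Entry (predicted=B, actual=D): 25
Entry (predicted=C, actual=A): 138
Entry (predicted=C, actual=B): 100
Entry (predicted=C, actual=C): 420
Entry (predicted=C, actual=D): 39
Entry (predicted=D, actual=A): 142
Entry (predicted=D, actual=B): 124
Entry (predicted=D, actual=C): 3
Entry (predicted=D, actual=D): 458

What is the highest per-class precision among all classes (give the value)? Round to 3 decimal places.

0.679

Per-class precision (TP/(TP+FP)):
  A: TP=305, FP=107+9+28=144 → 305/449 = 0.6793
  B: TP=311, FP=159+12+25=196 → 311/507 = 0.6134
  C: TP=420, FP=138+100+39=277 → 420/697 = 0.6026
  D: TP=458, FP=142+124+3=269 → 458/727 = 0.6300
Highest is class 'A' with precision = 0.679.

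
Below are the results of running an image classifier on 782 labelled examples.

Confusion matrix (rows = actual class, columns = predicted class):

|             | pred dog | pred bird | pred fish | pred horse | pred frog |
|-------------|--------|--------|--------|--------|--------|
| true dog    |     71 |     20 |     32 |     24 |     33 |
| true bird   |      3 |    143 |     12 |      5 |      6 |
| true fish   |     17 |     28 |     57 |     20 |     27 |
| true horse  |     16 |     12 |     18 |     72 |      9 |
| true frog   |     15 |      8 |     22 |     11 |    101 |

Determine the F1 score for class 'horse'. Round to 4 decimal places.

0.5560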